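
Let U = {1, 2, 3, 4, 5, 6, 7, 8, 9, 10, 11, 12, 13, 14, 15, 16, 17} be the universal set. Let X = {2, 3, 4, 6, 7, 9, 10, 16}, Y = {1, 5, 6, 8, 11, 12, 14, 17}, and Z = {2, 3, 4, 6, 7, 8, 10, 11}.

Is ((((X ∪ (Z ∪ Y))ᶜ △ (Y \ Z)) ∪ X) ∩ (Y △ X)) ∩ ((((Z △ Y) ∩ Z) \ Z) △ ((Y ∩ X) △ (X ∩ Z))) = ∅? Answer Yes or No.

No

Z ∪ Y = {1, 2, 3, 4, 5, 6, 7, 8, 10, 11, 12, 14, 17}
X ∪ (Z ∪ Y) = {1, 2, 3, 4, 5, 6, 7, 8, 9, 10, 11, 12, 14, 16, 17}
(X ∪ (Z ∪ Y))ᶜ = {13, 15}
Y \ Z = {1, 5, 12, 14, 17}
(X ∪ (Z ∪ Y))ᶜ △ (Y \ Z) = {1, 5, 12, 13, 14, 15, 17}
((X ∪ (Z ∪ Y))ᶜ △ (Y \ Z)) ∪ X = {1, 2, 3, 4, 5, 6, 7, 9, 10, 12, 13, 14, 15, 16, 17}
Y △ X = {1, 2, 3, 4, 5, 7, 8, 9, 10, 11, 12, 14, 16, 17}
(((X ∪ (Z ∪ Y))ᶜ △ (Y \ Z)) ∪ X) ∩ (Y △ X) = {1, 2, 3, 4, 5, 7, 9, 10, 12, 14, 16, 17}
Z △ Y = {1, 2, 3, 4, 5, 7, 10, 12, 14, 17}
(Z △ Y) ∩ Z = {2, 3, 4, 7, 10}
((Z △ Y) ∩ Z) \ Z = {}
Y ∩ X = {6}
X ∩ Z = {2, 3, 4, 6, 7, 10}
(Y ∩ X) △ (X ∩ Z) = {2, 3, 4, 7, 10}
(((Z △ Y) ∩ Z) \ Z) △ ((Y ∩ X) △ (X ∩ Z)) = {2, 3, 4, 7, 10}
2 lies in both, so they are not disjoint.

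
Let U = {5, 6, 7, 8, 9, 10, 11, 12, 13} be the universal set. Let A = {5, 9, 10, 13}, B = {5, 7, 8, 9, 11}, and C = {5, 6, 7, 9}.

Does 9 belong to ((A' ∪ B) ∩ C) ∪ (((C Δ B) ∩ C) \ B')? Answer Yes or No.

9 ∈ A, so 9 ∉ A'
9 ∉ A' and 9 ∈ B, so 9 ∈ A' ∪ B
9 ∈ (A' ∪ B) and 9 ∈ C, so 9 ∈ (A' ∪ B) ∩ C
9 ∈ C and 9 ∈ B, so 9 ∉ C Δ B
9 ∉ (C Δ B) and 9 ∈ C, so 9 ∉ (C Δ B) ∩ C
9 ∈ B, so 9 ∉ B'
9 ∉ ((C Δ B) ∩ C) and 9 ∉ B', so 9 ∉ ((C Δ B) ∩ C) \ B'
9 ∈ ((A' ∪ B) ∩ C) and 9 ∉ (((C Δ B) ∩ C) \ B'), so 9 ∈ ((A' ∪ B) ∩ C) ∪ (((C Δ B) ∩ C) \ B')

Yes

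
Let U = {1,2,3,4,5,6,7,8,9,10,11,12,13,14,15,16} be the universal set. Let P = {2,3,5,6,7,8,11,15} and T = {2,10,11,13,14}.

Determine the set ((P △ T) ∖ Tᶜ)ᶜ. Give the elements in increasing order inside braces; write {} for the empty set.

{1,2,3,4,5,6,7,8,9,11,12,15,16}

P △ T = {3,5,6,7,8,10,13,14,15}
Tᶜ = {1,3,4,5,6,7,8,9,12,15,16}
(P △ T) ∖ Tᶜ = {10,13,14}
((P △ T) ∖ Tᶜ)ᶜ = {1,2,3,4,5,6,7,8,9,11,12,15,16}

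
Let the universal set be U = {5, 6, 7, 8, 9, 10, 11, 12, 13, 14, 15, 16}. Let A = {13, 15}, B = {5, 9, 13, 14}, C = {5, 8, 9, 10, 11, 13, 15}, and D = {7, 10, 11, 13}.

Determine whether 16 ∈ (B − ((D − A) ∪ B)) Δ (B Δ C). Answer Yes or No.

No

16 ∉ D and 16 ∉ A, so 16 ∉ D − A
16 ∉ (D − A) and 16 ∉ B, so 16 ∉ (D − A) ∪ B
16 ∉ B and 16 ∉ ((D − A) ∪ B), so 16 ∉ B − ((D − A) ∪ B)
16 ∉ B and 16 ∉ C, so 16 ∉ B Δ C
16 ∉ (B − ((D − A) ∪ B)) and 16 ∉ (B Δ C), so 16 ∉ (B − ((D − A) ∪ B)) Δ (B Δ C)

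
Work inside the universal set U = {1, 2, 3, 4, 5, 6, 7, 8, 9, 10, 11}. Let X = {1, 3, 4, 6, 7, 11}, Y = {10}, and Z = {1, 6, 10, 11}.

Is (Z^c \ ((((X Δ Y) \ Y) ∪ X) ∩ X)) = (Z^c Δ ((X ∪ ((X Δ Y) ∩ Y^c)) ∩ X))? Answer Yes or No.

No

Z^c = {2, 3, 4, 5, 7, 8, 9}
X Δ Y = {1, 3, 4, 6, 7, 10, 11}
(X Δ Y) \ Y = {1, 3, 4, 6, 7, 11}
((X Δ Y) \ Y) ∪ X = {1, 3, 4, 6, 7, 11}
(((X Δ Y) \ Y) ∪ X) ∩ X = {1, 3, 4, 6, 7, 11}
Z^c \ ((((X Δ Y) \ Y) ∪ X) ∩ X) = {2, 5, 8, 9}
Y^c = {1, 2, 3, 4, 5, 6, 7, 8, 9, 11}
(X Δ Y) ∩ Y^c = {1, 3, 4, 6, 7, 11}
X ∪ ((X Δ Y) ∩ Y^c) = {1, 3, 4, 6, 7, 11}
(X ∪ ((X Δ Y) ∩ Y^c)) ∩ X = {1, 3, 4, 6, 7, 11}
Z^c Δ ((X ∪ ((X Δ Y) ∩ Y^c)) ∩ X) = {1, 2, 5, 6, 8, 9, 11}
1 ∈ Z^c Δ ((X ∪ ((X Δ Y) ∩ Y^c)) ∩ X) but 1 ∉ Z^c \ ((((X Δ Y) \ Y) ∪ X) ∩ X), so they differ.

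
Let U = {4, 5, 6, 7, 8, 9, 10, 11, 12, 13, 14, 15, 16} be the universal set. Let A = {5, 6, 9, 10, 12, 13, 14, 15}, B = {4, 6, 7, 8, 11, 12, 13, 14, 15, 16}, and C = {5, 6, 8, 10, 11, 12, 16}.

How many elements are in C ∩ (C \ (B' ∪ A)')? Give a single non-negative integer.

4

B' = {5, 9, 10}
B' ∪ A = {5, 6, 9, 10, 12, 13, 14, 15}
(B' ∪ A)' = {4, 7, 8, 11, 16}
C \ (B' ∪ A)' = {5, 6, 10, 12}
C ∩ (C \ (B' ∪ A)') = {5, 6, 10, 12}
|C ∩ (C \ (B' ∪ A)')| = 4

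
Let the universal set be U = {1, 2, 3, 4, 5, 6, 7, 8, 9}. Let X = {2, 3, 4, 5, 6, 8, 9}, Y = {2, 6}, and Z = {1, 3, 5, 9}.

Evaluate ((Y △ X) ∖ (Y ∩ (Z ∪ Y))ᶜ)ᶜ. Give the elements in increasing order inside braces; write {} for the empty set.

Y △ X = {3, 4, 5, 8, 9}
Z ∪ Y = {1, 2, 3, 5, 6, 9}
Y ∩ (Z ∪ Y) = {2, 6}
(Y ∩ (Z ∪ Y))ᶜ = {1, 3, 4, 5, 7, 8, 9}
(Y △ X) ∖ (Y ∩ (Z ∪ Y))ᶜ = {}
((Y △ X) ∖ (Y ∩ (Z ∪ Y))ᶜ)ᶜ = {1, 2, 3, 4, 5, 6, 7, 8, 9}

{1, 2, 3, 4, 5, 6, 7, 8, 9}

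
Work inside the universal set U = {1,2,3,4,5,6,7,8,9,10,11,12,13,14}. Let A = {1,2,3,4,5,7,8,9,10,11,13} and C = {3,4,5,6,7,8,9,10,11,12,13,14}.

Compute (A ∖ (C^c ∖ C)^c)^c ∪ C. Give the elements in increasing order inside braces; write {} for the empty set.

C^c = {1,2}
C^c ∖ C = {1,2}
(C^c ∖ C)^c = {3,4,5,6,7,8,9,10,11,12,13,14}
A ∖ (C^c ∖ C)^c = {1,2}
(A ∖ (C^c ∖ C)^c)^c = {3,4,5,6,7,8,9,10,11,12,13,14}
(A ∖ (C^c ∖ C)^c)^c ∪ C = {3,4,5,6,7,8,9,10,11,12,13,14}

{3,4,5,6,7,8,9,10,11,12,13,14}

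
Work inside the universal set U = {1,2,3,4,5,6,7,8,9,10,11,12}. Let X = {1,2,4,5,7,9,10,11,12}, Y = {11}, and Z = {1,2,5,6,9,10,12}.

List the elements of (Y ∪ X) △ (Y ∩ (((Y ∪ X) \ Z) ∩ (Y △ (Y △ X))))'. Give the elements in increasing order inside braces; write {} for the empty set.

{3,6,8,11}

Y ∪ X = {1,2,4,5,7,9,10,11,12}
(Y ∪ X) \ Z = {4,7,11}
Y △ X = {1,2,4,5,7,9,10,12}
Y △ (Y △ X) = {1,2,4,5,7,9,10,11,12}
((Y ∪ X) \ Z) ∩ (Y △ (Y △ X)) = {4,7,11}
Y ∩ (((Y ∪ X) \ Z) ∩ (Y △ (Y △ X))) = {11}
(Y ∩ (((Y ∪ X) \ Z) ∩ (Y △ (Y △ X))))' = {1,2,3,4,5,6,7,8,9,10,12}
(Y ∪ X) △ (Y ∩ (((Y ∪ X) \ Z) ∩ (Y △ (Y △ X))))' = {3,6,8,11}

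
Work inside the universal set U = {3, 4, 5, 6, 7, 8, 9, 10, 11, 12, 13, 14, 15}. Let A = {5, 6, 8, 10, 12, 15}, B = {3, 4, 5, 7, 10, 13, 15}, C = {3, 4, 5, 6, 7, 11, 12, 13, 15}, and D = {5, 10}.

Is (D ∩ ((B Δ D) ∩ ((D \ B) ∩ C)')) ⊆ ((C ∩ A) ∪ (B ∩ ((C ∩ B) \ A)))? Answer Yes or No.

Yes

B Δ D = {3, 4, 7, 13, 15}
D \ B = {}
(D \ B) ∩ C = {}
((D \ B) ∩ C)' = {3, 4, 5, 6, 7, 8, 9, 10, 11, 12, 13, 14, 15}
(B Δ D) ∩ ((D \ B) ∩ C)' = {3, 4, 7, 13, 15}
D ∩ ((B Δ D) ∩ ((D \ B) ∩ C)') = {}
C ∩ A = {5, 6, 12, 15}
C ∩ B = {3, 4, 5, 7, 13, 15}
(C ∩ B) \ A = {3, 4, 7, 13}
B ∩ ((C ∩ B) \ A) = {3, 4, 7, 13}
(C ∩ A) ∪ (B ∩ ((C ∩ B) \ A)) = {3, 4, 5, 6, 7, 12, 13, 15}
Every element of {} is in {3, 4, 5, 6, 7, 12, 13, 15}, so D ∩ ((B Δ D) ∩ ((D \ B) ∩ C)') ⊆ (C ∩ A) ∪ (B ∩ ((C ∩ B) \ A)).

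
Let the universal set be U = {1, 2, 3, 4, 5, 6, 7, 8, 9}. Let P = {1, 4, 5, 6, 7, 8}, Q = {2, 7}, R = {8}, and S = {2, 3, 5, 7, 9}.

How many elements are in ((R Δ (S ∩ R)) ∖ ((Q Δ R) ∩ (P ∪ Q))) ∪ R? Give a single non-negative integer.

S ∩ R = {}
R Δ (S ∩ R) = {8}
Q Δ R = {2, 7, 8}
P ∪ Q = {1, 2, 4, 5, 6, 7, 8}
(Q Δ R) ∩ (P ∪ Q) = {2, 7, 8}
(R Δ (S ∩ R)) ∖ ((Q Δ R) ∩ (P ∪ Q)) = {}
((R Δ (S ∩ R)) ∖ ((Q Δ R) ∩ (P ∪ Q))) ∪ R = {8}
|((R Δ (S ∩ R)) ∖ ((Q Δ R) ∩ (P ∪ Q))) ∪ R| = 1

1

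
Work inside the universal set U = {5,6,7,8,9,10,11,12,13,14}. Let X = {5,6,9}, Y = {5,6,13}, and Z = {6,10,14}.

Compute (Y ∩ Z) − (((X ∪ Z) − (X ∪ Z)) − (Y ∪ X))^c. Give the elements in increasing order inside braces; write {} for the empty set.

Y ∩ Z = {6}
X ∪ Z = {5,6,9,10,14}
(X ∪ Z) − (X ∪ Z) = {}
Y ∪ X = {5,6,9,13}
((X ∪ Z) − (X ∪ Z)) − (Y ∪ X) = {}
(((X ∪ Z) − (X ∪ Z)) − (Y ∪ X))^c = {5,6,7,8,9,10,11,12,13,14}
(Y ∩ Z) − (((X ∪ Z) − (X ∪ Z)) − (Y ∪ X))^c = {}

{}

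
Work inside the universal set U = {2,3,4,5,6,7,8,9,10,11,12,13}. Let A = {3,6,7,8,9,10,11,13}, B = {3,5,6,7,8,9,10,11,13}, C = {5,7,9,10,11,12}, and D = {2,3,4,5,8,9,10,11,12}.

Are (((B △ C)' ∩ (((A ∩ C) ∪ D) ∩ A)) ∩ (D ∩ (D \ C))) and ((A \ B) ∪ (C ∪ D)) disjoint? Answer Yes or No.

Yes

B △ C = {3,6,8,12,13}
(B △ C)' = {2,4,5,7,9,10,11}
A ∩ C = {7,9,10,11}
(A ∩ C) ∪ D = {2,3,4,5,7,8,9,10,11,12}
((A ∩ C) ∪ D) ∩ A = {3,7,8,9,10,11}
(B △ C)' ∩ (((A ∩ C) ∪ D) ∩ A) = {7,9,10,11}
D \ C = {2,3,4,8}
D ∩ (D \ C) = {2,3,4,8}
((B △ C)' ∩ (((A ∩ C) ∪ D) ∩ A)) ∩ (D ∩ (D \ C)) = {}
A \ B = {}
C ∪ D = {2,3,4,5,7,8,9,10,11,12}
(A \ B) ∪ (C ∪ D) = {2,3,4,5,7,8,9,10,11,12}
{} and {2,3,4,5,7,8,9,10,11,12} share no elements.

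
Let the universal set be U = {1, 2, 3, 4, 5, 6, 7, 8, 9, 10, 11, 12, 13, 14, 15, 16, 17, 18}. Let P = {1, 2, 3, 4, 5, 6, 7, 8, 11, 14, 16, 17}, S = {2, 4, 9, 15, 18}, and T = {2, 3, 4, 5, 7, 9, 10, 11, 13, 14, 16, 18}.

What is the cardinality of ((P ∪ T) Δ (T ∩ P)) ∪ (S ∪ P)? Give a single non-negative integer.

P ∪ T = {1, 2, 3, 4, 5, 6, 7, 8, 9, 10, 11, 13, 14, 16, 17, 18}
T ∩ P = {2, 3, 4, 5, 7, 11, 14, 16}
(P ∪ T) Δ (T ∩ P) = {1, 6, 8, 9, 10, 13, 17, 18}
S ∪ P = {1, 2, 3, 4, 5, 6, 7, 8, 9, 11, 14, 15, 16, 17, 18}
((P ∪ T) Δ (T ∩ P)) ∪ (S ∪ P) = {1, 2, 3, 4, 5, 6, 7, 8, 9, 10, 11, 13, 14, 15, 16, 17, 18}
|((P ∪ T) Δ (T ∩ P)) ∪ (S ∪ P)| = 17

17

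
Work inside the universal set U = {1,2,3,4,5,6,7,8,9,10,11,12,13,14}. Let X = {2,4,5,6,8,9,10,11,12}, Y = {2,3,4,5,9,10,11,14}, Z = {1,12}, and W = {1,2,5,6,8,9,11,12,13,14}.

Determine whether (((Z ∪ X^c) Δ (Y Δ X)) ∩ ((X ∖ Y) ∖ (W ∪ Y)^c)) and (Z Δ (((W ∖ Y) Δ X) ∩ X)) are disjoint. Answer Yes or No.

X^c = {1,3,7,13,14}
Z ∪ X^c = {1,3,7,12,13,14}
Y Δ X = {3,6,8,12,14}
(Z ∪ X^c) Δ (Y Δ X) = {1,6,7,8,13}
X ∖ Y = {6,8,12}
W ∪ Y = {1,2,3,4,5,6,8,9,10,11,12,13,14}
(W ∪ Y)^c = {7}
(X ∖ Y) ∖ (W ∪ Y)^c = {6,8,12}
((Z ∪ X^c) Δ (Y Δ X)) ∩ ((X ∖ Y) ∖ (W ∪ Y)^c) = {6,8}
W ∖ Y = {1,6,8,12,13}
(W ∖ Y) Δ X = {1,2,4,5,9,10,11,13}
((W ∖ Y) Δ X) ∩ X = {2,4,5,9,10,11}
Z Δ (((W ∖ Y) Δ X) ∩ X) = {1,2,4,5,9,10,11,12}
{6,8} and {1,2,4,5,9,10,11,12} share no elements.

Yes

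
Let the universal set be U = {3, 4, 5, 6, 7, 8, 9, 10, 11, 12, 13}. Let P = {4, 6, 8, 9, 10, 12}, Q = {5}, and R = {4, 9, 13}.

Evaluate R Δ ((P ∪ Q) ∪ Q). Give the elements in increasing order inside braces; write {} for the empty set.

{5, 6, 8, 10, 12, 13}

P ∪ Q = {4, 5, 6, 8, 9, 10, 12}
(P ∪ Q) ∪ Q = {4, 5, 6, 8, 9, 10, 12}
R Δ ((P ∪ Q) ∪ Q) = {5, 6, 8, 10, 12, 13}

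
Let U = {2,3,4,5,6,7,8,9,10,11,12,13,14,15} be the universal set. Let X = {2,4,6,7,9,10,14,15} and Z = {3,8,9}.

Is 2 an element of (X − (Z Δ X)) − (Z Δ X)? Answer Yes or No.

2 ∉ Z and 2 ∈ X, so 2 ∈ Z Δ X
2 ∈ X and 2 ∈ (Z Δ X), so 2 ∉ X − (Z Δ X)
2 ∉ Z and 2 ∈ X, so 2 ∈ Z Δ X
2 ∉ (X − (Z Δ X)) and 2 ∈ (Z Δ X), so 2 ∉ (X − (Z Δ X)) − (Z Δ X)

No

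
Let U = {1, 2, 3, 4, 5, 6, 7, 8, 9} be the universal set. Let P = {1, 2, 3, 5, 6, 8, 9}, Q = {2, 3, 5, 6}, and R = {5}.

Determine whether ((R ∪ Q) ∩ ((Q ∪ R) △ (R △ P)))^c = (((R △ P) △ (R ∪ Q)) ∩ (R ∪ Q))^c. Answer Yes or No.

Yes

R ∪ Q = {2, 3, 5, 6}
Q ∪ R = {2, 3, 5, 6}
R △ P = {1, 2, 3, 6, 8, 9}
(Q ∪ R) △ (R △ P) = {1, 5, 8, 9}
(R ∪ Q) ∩ ((Q ∪ R) △ (R △ P)) = {5}
((R ∪ Q) ∩ ((Q ∪ R) △ (R △ P)))^c = {1, 2, 3, 4, 6, 7, 8, 9}
(R △ P) △ (R ∪ Q) = {1, 5, 8, 9}
((R △ P) △ (R ∪ Q)) ∩ (R ∪ Q) = {5}
(((R △ P) △ (R ∪ Q)) ∩ (R ∪ Q))^c = {1, 2, 3, 4, 6, 7, 8, 9}
Both equal {1, 2, 3, 4, 6, 7, 8, 9}, so ((R ∪ Q) ∩ ((Q ∪ R) △ (R △ P)))^c = (((R △ P) △ (R ∪ Q)) ∩ (R ∪ Q))^c.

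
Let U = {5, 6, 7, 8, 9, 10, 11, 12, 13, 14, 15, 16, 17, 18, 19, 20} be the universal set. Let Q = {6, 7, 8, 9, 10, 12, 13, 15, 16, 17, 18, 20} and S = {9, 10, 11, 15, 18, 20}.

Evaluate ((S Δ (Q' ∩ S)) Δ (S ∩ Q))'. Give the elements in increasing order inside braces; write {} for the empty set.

{5, 6, 7, 8, 9, 10, 11, 12, 13, 14, 15, 16, 17, 18, 19, 20}

Q' = {5, 11, 14, 19}
Q' ∩ S = {11}
S Δ (Q' ∩ S) = {9, 10, 15, 18, 20}
S ∩ Q = {9, 10, 15, 18, 20}
(S Δ (Q' ∩ S)) Δ (S ∩ Q) = {}
((S Δ (Q' ∩ S)) Δ (S ∩ Q))' = {5, 6, 7, 8, 9, 10, 11, 12, 13, 14, 15, 16, 17, 18, 19, 20}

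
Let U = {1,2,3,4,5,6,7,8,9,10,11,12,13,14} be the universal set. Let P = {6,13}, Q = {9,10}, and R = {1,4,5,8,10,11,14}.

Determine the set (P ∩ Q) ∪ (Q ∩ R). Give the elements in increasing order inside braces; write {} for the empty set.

{10}

P ∩ Q = {}
Q ∩ R = {10}
(P ∩ Q) ∪ (Q ∩ R) = {10}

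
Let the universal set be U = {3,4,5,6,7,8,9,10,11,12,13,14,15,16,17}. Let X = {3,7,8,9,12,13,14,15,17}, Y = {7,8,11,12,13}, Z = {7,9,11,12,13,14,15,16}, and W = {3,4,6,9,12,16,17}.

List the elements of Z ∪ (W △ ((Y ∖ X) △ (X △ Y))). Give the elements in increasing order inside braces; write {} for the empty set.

{4,6,7,9,11,12,13,14,15,16}

Y ∖ X = {11}
X △ Y = {3,9,11,14,15,17}
(Y ∖ X) △ (X △ Y) = {3,9,14,15,17}
W △ ((Y ∖ X) △ (X △ Y)) = {4,6,12,14,15,16}
Z ∪ (W △ ((Y ∖ X) △ (X △ Y))) = {4,6,7,9,11,12,13,14,15,16}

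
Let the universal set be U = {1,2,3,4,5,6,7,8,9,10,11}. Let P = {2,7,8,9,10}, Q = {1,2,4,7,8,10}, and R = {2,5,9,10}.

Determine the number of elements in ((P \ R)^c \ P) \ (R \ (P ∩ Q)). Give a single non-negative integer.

5

P \ R = {7,8}
(P \ R)^c = {1,2,3,4,5,6,9,10,11}
(P \ R)^c \ P = {1,3,4,5,6,11}
P ∩ Q = {2,7,8,10}
R \ (P ∩ Q) = {5,9}
((P \ R)^c \ P) \ (R \ (P ∩ Q)) = {1,3,4,6,11}
|((P \ R)^c \ P) \ (R \ (P ∩ Q))| = 5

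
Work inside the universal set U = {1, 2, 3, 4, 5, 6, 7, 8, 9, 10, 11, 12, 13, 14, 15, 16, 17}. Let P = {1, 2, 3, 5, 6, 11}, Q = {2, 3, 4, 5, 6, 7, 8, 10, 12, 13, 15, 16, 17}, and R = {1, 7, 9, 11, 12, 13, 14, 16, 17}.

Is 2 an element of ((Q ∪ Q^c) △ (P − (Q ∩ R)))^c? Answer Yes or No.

2 ∈ Q, so 2 ∉ Q^c
2 ∈ Q and 2 ∉ Q^c, so 2 ∈ Q ∪ Q^c
2 ∈ Q and 2 ∉ R, so 2 ∉ Q ∩ R
2 ∈ P and 2 ∉ (Q ∩ R), so 2 ∈ P − (Q ∩ R)
2 ∈ (Q ∪ Q^c) and 2 ∈ (P − (Q ∩ R)), so 2 ∉ (Q ∪ Q^c) △ (P − (Q ∩ R))
2 ∈ ((Q ∪ Q^c) △ (P − (Q ∩ R)))^c since 2 ∉ ((Q ∪ Q^c) △ (P − (Q ∩ R)))

Yes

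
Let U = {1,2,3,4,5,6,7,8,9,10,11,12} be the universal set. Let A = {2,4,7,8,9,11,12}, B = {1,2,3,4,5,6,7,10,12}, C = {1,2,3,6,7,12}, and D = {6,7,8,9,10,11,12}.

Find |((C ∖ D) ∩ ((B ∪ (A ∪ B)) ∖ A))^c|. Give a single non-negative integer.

10

C ∖ D = {1,2,3}
A ∪ B = {1,2,3,4,5,6,7,8,9,10,11,12}
B ∪ (A ∪ B) = {1,2,3,4,5,6,7,8,9,10,11,12}
(B ∪ (A ∪ B)) ∖ A = {1,3,5,6,10}
(C ∖ D) ∩ ((B ∪ (A ∪ B)) ∖ A) = {1,3}
((C ∖ D) ∩ ((B ∪ (A ∪ B)) ∖ A))^c = {2,4,5,6,7,8,9,10,11,12}
|((C ∖ D) ∩ ((B ∪ (A ∪ B)) ∖ A))^c| = 10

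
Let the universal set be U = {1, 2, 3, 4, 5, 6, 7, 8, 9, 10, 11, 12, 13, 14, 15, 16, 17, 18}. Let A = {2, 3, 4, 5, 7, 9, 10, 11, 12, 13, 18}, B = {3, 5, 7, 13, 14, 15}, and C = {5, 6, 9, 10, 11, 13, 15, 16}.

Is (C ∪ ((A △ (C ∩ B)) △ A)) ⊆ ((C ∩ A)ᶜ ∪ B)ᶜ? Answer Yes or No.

No

C ∩ B = {5, 13, 15}
A △ (C ∩ B) = {2, 3, 4, 7, 9, 10, 11, 12, 15, 18}
(A △ (C ∩ B)) △ A = {5, 13, 15}
C ∪ ((A △ (C ∩ B)) △ A) = {5, 6, 9, 10, 11, 13, 15, 16}
C ∩ A = {5, 9, 10, 11, 13}
(C ∩ A)ᶜ = {1, 2, 3, 4, 6, 7, 8, 12, 14, 15, 16, 17, 18}
(C ∩ A)ᶜ ∪ B = {1, 2, 3, 4, 5, 6, 7, 8, 12, 13, 14, 15, 16, 17, 18}
((C ∩ A)ᶜ ∪ B)ᶜ = {9, 10, 11}
5 ∈ C ∪ ((A △ (C ∩ B)) △ A) but 5 ∉ ((C ∩ A)ᶜ ∪ B)ᶜ, so the inclusion fails.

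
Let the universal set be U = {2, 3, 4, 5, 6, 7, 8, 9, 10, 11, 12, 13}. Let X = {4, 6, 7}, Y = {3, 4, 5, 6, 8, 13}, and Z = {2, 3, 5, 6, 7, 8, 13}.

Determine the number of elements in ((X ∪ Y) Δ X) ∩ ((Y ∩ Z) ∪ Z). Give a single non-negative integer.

4

X ∪ Y = {3, 4, 5, 6, 7, 8, 13}
(X ∪ Y) Δ X = {3, 5, 8, 13}
Y ∩ Z = {3, 5, 6, 8, 13}
(Y ∩ Z) ∪ Z = {2, 3, 5, 6, 7, 8, 13}
((X ∪ Y) Δ X) ∩ ((Y ∩ Z) ∪ Z) = {3, 5, 8, 13}
|((X ∪ Y) Δ X) ∩ ((Y ∩ Z) ∪ Z)| = 4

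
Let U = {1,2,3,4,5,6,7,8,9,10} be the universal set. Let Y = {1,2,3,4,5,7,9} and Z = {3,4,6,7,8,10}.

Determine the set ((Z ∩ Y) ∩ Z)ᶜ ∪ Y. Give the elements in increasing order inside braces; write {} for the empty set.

{1,2,3,4,5,6,7,8,9,10}

Z ∩ Y = {3,4,7}
(Z ∩ Y) ∩ Z = {3,4,7}
((Z ∩ Y) ∩ Z)ᶜ = {1,2,5,6,8,9,10}
((Z ∩ Y) ∩ Z)ᶜ ∪ Y = {1,2,3,4,5,6,7,8,9,10}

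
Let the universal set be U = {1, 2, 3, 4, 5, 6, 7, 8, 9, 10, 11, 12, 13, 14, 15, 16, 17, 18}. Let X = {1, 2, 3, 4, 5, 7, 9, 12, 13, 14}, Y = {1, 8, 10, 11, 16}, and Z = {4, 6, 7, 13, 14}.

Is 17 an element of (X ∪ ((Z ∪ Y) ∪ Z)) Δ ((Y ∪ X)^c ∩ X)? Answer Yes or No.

No

17 ∉ Z and 17 ∉ Y, so 17 ∉ Z ∪ Y
17 ∉ (Z ∪ Y) and 17 ∉ Z, so 17 ∉ (Z ∪ Y) ∪ Z
17 ∉ X and 17 ∉ ((Z ∪ Y) ∪ Z), so 17 ∉ X ∪ ((Z ∪ Y) ∪ Z)
17 ∉ Y and 17 ∉ X, so 17 ∉ Y ∪ X
17 ∈ (Y ∪ X)^c since 17 ∉ (Y ∪ X)
17 ∈ (Y ∪ X)^c and 17 ∉ X, so 17 ∉ (Y ∪ X)^c ∩ X
17 ∉ (X ∪ ((Z ∪ Y) ∪ Z)) and 17 ∉ ((Y ∪ X)^c ∩ X), so 17 ∉ (X ∪ ((Z ∪ Y) ∪ Z)) Δ ((Y ∪ X)^c ∩ X)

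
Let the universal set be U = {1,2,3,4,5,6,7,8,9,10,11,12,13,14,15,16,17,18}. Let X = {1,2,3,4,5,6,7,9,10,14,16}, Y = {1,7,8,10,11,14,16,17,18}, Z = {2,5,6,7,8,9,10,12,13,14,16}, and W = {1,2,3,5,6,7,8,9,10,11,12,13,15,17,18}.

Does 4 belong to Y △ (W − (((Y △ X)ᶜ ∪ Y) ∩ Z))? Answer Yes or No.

4 ∉ Y and 4 ∈ X, so 4 ∈ Y △ X
4 ∉ (Y △ X)ᶜ since 4 ∈ (Y △ X)
4 ∉ (Y △ X)ᶜ and 4 ∉ Y, so 4 ∉ (Y △ X)ᶜ ∪ Y
4 ∉ ((Y △ X)ᶜ ∪ Y) and 4 ∉ Z, so 4 ∉ ((Y △ X)ᶜ ∪ Y) ∩ Z
4 ∉ W and 4 ∉ (((Y △ X)ᶜ ∪ Y) ∩ Z), so 4 ∉ W − (((Y △ X)ᶜ ∪ Y) ∩ Z)
4 ∉ Y and 4 ∉ (W − (((Y △ X)ᶜ ∪ Y) ∩ Z)), so 4 ∉ Y △ (W − (((Y △ X)ᶜ ∪ Y) ∩ Z))

No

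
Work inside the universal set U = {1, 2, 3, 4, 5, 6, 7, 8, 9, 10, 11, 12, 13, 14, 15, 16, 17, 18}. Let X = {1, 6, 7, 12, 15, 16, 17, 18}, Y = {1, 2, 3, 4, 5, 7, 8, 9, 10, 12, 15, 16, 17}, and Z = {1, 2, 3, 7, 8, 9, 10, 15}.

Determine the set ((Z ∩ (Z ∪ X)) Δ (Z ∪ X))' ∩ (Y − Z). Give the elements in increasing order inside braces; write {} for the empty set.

Z ∪ X = {1, 2, 3, 6, 7, 8, 9, 10, 12, 15, 16, 17, 18}
Z ∩ (Z ∪ X) = {1, 2, 3, 7, 8, 9, 10, 15}
(Z ∩ (Z ∪ X)) Δ (Z ∪ X) = {6, 12, 16, 17, 18}
((Z ∩ (Z ∪ X)) Δ (Z ∪ X))' = {1, 2, 3, 4, 5, 7, 8, 9, 10, 11, 13, 14, 15}
Y − Z = {4, 5, 12, 16, 17}
((Z ∩ (Z ∪ X)) Δ (Z ∪ X))' ∩ (Y − Z) = {4, 5}

{4, 5}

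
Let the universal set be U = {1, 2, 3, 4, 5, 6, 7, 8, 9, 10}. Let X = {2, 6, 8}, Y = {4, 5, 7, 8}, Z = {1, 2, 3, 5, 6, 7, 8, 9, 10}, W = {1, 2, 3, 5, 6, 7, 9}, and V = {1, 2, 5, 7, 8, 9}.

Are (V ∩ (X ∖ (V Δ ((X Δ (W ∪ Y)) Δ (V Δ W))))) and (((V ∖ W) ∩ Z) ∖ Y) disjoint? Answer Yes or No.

Yes

W ∪ Y = {1, 2, 3, 4, 5, 6, 7, 8, 9}
X Δ (W ∪ Y) = {1, 3, 4, 5, 7, 9}
V Δ W = {3, 6, 8}
(X Δ (W ∪ Y)) Δ (V Δ W) = {1, 4, 5, 6, 7, 8, 9}
V Δ ((X Δ (W ∪ Y)) Δ (V Δ W)) = {2, 4, 6}
X ∖ (V Δ ((X Δ (W ∪ Y)) Δ (V Δ W))) = {8}
V ∩ (X ∖ (V Δ ((X Δ (W ∪ Y)) Δ (V Δ W)))) = {8}
V ∖ W = {8}
(V ∖ W) ∩ Z = {8}
((V ∖ W) ∩ Z) ∖ Y = {}
{8} and {} share no elements.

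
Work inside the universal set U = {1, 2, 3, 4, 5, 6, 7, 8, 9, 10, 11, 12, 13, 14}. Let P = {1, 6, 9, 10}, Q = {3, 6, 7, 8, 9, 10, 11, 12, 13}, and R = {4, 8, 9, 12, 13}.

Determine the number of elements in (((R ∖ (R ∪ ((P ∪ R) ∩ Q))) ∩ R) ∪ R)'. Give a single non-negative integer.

9

P ∪ R = {1, 4, 6, 8, 9, 10, 12, 13}
(P ∪ R) ∩ Q = {6, 8, 9, 10, 12, 13}
R ∪ ((P ∪ R) ∩ Q) = {4, 6, 8, 9, 10, 12, 13}
R ∖ (R ∪ ((P ∪ R) ∩ Q)) = {}
(R ∖ (R ∪ ((P ∪ R) ∩ Q))) ∩ R = {}
((R ∖ (R ∪ ((P ∪ R) ∩ Q))) ∩ R) ∪ R = {4, 8, 9, 12, 13}
(((R ∖ (R ∪ ((P ∪ R) ∩ Q))) ∩ R) ∪ R)' = {1, 2, 3, 5, 6, 7, 10, 11, 14}
|(((R ∖ (R ∪ ((P ∪ R) ∩ Q))) ∩ R) ∪ R)'| = 9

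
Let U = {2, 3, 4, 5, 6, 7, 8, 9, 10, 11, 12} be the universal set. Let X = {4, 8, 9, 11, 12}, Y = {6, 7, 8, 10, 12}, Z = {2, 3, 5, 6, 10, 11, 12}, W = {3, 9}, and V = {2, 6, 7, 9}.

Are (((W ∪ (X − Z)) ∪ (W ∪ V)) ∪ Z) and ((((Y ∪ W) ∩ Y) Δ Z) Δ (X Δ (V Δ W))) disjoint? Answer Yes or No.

X − Z = {4, 8, 9}
W ∪ (X − Z) = {3, 4, 8, 9}
W ∪ V = {2, 3, 6, 7, 9}
(W ∪ (X − Z)) ∪ (W ∪ V) = {2, 3, 4, 6, 7, 8, 9}
((W ∪ (X − Z)) ∪ (W ∪ V)) ∪ Z = {2, 3, 4, 5, 6, 7, 8, 9, 10, 11, 12}
Y ∪ W = {3, 6, 7, 8, 9, 10, 12}
(Y ∪ W) ∩ Y = {6, 7, 8, 10, 12}
((Y ∪ W) ∩ Y) Δ Z = {2, 3, 5, 7, 8, 11}
V Δ W = {2, 3, 6, 7}
X Δ (V Δ W) = {2, 3, 4, 6, 7, 8, 9, 11, 12}
(((Y ∪ W) ∩ Y) Δ Z) Δ (X Δ (V Δ W)) = {4, 5, 6, 9, 12}
4 lies in both, so they are not disjoint.

No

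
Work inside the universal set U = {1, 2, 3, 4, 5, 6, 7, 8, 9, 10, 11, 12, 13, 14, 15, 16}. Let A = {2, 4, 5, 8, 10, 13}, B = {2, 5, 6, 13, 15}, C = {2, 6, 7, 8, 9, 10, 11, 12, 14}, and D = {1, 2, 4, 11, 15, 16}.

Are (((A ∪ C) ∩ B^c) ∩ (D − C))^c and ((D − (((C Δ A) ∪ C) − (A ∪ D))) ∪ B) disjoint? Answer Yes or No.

No

A ∪ C = {2, 4, 5, 6, 7, 8, 9, 10, 11, 12, 13, 14}
B^c = {1, 3, 4, 7, 8, 9, 10, 11, 12, 14, 16}
(A ∪ C) ∩ B^c = {4, 7, 8, 9, 10, 11, 12, 14}
D − C = {1, 4, 15, 16}
((A ∪ C) ∩ B^c) ∩ (D − C) = {4}
(((A ∪ C) ∩ B^c) ∩ (D − C))^c = {1, 2, 3, 5, 6, 7, 8, 9, 10, 11, 12, 13, 14, 15, 16}
C Δ A = {4, 5, 6, 7, 9, 11, 12, 13, 14}
(C Δ A) ∪ C = {2, 4, 5, 6, 7, 8, 9, 10, 11, 12, 13, 14}
A ∪ D = {1, 2, 4, 5, 8, 10, 11, 13, 15, 16}
((C Δ A) ∪ C) − (A ∪ D) = {6, 7, 9, 12, 14}
D − (((C Δ A) ∪ C) − (A ∪ D)) = {1, 2, 4, 11, 15, 16}
(D − (((C Δ A) ∪ C) − (A ∪ D))) ∪ B = {1, 2, 4, 5, 6, 11, 13, 15, 16}
1 lies in both, so they are not disjoint.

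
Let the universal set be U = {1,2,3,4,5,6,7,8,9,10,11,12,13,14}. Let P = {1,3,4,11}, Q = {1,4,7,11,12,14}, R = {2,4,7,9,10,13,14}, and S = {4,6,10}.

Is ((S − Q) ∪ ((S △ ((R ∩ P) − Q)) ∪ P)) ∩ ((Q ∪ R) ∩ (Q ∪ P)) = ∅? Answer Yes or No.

S − Q = {6,10}
R ∩ P = {4}
(R ∩ P) − Q = {}
S △ ((R ∩ P) − Q) = {4,6,10}
(S △ ((R ∩ P) − Q)) ∪ P = {1,3,4,6,10,11}
(S − Q) ∪ ((S △ ((R ∩ P) − Q)) ∪ P) = {1,3,4,6,10,11}
Q ∪ R = {1,2,4,7,9,10,11,12,13,14}
Q ∪ P = {1,3,4,7,11,12,14}
(Q ∪ R) ∩ (Q ∪ P) = {1,4,7,11,12,14}
1 lies in both, so they are not disjoint.

No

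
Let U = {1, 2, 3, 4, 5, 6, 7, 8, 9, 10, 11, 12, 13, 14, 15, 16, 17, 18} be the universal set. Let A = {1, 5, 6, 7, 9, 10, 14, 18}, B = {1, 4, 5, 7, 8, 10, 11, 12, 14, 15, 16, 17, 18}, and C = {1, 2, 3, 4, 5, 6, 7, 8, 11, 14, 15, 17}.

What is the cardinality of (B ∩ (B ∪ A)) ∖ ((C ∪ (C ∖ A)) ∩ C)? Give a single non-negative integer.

4

B ∪ A = {1, 4, 5, 6, 7, 8, 9, 10, 11, 12, 14, 15, 16, 17, 18}
B ∩ (B ∪ A) = {1, 4, 5, 7, 8, 10, 11, 12, 14, 15, 16, 17, 18}
C ∖ A = {2, 3, 4, 8, 11, 15, 17}
C ∪ (C ∖ A) = {1, 2, 3, 4, 5, 6, 7, 8, 11, 14, 15, 17}
(C ∪ (C ∖ A)) ∩ C = {1, 2, 3, 4, 5, 6, 7, 8, 11, 14, 15, 17}
(B ∩ (B ∪ A)) ∖ ((C ∪ (C ∖ A)) ∩ C) = {10, 12, 16, 18}
|(B ∩ (B ∪ A)) ∖ ((C ∪ (C ∖ A)) ∩ C)| = 4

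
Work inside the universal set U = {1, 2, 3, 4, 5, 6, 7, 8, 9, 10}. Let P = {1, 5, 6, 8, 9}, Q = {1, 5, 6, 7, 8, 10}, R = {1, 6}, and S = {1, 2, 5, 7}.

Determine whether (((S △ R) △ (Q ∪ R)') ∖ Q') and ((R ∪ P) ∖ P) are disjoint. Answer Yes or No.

S △ R = {2, 5, 6, 7}
Q ∪ R = {1, 5, 6, 7, 8, 10}
(Q ∪ R)' = {2, 3, 4, 9}
(S △ R) △ (Q ∪ R)' = {3, 4, 5, 6, 7, 9}
Q' = {2, 3, 4, 9}
((S △ R) △ (Q ∪ R)') ∖ Q' = {5, 6, 7}
R ∪ P = {1, 5, 6, 8, 9}
(R ∪ P) ∖ P = {}
{5, 6, 7} and {} share no elements.

Yes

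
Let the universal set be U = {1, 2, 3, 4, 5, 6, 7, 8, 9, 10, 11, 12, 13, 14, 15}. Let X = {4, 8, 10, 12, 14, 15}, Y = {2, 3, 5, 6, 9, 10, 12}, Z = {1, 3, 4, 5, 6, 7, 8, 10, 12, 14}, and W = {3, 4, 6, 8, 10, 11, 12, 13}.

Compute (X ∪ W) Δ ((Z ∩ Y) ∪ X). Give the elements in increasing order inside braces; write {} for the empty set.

{5, 11, 13}

X ∪ W = {3, 4, 6, 8, 10, 11, 12, 13, 14, 15}
Z ∩ Y = {3, 5, 6, 10, 12}
(Z ∩ Y) ∪ X = {3, 4, 5, 6, 8, 10, 12, 14, 15}
(X ∪ W) Δ ((Z ∩ Y) ∪ X) = {5, 11, 13}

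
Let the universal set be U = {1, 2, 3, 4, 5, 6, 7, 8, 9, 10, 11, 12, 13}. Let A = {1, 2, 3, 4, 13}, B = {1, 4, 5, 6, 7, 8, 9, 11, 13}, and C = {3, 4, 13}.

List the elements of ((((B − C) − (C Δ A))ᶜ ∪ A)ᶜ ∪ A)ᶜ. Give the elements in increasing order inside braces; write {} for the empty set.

{10, 12}

B − C = {1, 5, 6, 7, 8, 9, 11}
C Δ A = {1, 2}
(B − C) − (C Δ A) = {5, 6, 7, 8, 9, 11}
((B − C) − (C Δ A))ᶜ = {1, 2, 3, 4, 10, 12, 13}
((B − C) − (C Δ A))ᶜ ∪ A = {1, 2, 3, 4, 10, 12, 13}
(((B − C) − (C Δ A))ᶜ ∪ A)ᶜ = {5, 6, 7, 8, 9, 11}
(((B − C) − (C Δ A))ᶜ ∪ A)ᶜ ∪ A = {1, 2, 3, 4, 5, 6, 7, 8, 9, 11, 13}
((((B − C) − (C Δ A))ᶜ ∪ A)ᶜ ∪ A)ᶜ = {10, 12}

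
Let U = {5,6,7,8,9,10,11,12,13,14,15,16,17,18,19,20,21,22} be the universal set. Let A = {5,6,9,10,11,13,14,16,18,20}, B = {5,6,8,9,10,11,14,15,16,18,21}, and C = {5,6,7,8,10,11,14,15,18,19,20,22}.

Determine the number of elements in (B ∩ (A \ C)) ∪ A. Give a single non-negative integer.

10

A \ C = {9,13,16}
B ∩ (A \ C) = {9,16}
(B ∩ (A \ C)) ∪ A = {5,6,9,10,11,13,14,16,18,20}
|(B ∩ (A \ C)) ∪ A| = 10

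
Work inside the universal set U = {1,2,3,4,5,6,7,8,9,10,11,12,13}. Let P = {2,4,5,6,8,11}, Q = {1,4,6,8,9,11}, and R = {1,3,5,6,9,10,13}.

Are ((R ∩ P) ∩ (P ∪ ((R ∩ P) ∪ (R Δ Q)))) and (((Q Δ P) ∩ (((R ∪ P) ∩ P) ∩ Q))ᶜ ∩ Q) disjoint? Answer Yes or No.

No

R ∩ P = {5,6}
R Δ Q = {3,4,5,8,10,11,13}
(R ∩ P) ∪ (R Δ Q) = {3,4,5,6,8,10,11,13}
P ∪ ((R ∩ P) ∪ (R Δ Q)) = {2,3,4,5,6,8,10,11,13}
(R ∩ P) ∩ (P ∪ ((R ∩ P) ∪ (R Δ Q))) = {5,6}
Q Δ P = {1,2,5,9}
R ∪ P = {1,2,3,4,5,6,8,9,10,11,13}
(R ∪ P) ∩ P = {2,4,5,6,8,11}
((R ∪ P) ∩ P) ∩ Q = {4,6,8,11}
(Q Δ P) ∩ (((R ∪ P) ∩ P) ∩ Q) = {}
((Q Δ P) ∩ (((R ∪ P) ∩ P) ∩ Q))ᶜ = {1,2,3,4,5,6,7,8,9,10,11,12,13}
((Q Δ P) ∩ (((R ∪ P) ∩ P) ∩ Q))ᶜ ∩ Q = {1,4,6,8,9,11}
6 lies in both, so they are not disjoint.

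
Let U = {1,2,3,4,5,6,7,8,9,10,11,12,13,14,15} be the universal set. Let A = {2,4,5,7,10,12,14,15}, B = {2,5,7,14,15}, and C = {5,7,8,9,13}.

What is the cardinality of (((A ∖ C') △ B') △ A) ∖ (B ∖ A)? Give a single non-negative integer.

10

C' = {1,2,3,4,6,10,11,12,14,15}
A ∖ C' = {5,7}
B' = {1,3,4,6,8,9,10,11,12,13}
(A ∖ C') △ B' = {1,3,4,5,6,7,8,9,10,11,12,13}
((A ∖ C') △ B') △ A = {1,2,3,6,8,9,11,13,14,15}
B ∖ A = {}
(((A ∖ C') △ B') △ A) ∖ (B ∖ A) = {1,2,3,6,8,9,11,13,14,15}
|(((A ∖ C') △ B') △ A) ∖ (B ∖ A)| = 10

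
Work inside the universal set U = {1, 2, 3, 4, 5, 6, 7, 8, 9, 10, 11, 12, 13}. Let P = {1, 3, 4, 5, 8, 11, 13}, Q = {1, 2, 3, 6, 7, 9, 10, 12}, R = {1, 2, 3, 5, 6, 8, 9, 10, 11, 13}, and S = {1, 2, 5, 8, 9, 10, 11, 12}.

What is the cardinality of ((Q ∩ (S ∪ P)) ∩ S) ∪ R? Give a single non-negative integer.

11

S ∪ P = {1, 2, 3, 4, 5, 8, 9, 10, 11, 12, 13}
Q ∩ (S ∪ P) = {1, 2, 3, 9, 10, 12}
(Q ∩ (S ∪ P)) ∩ S = {1, 2, 9, 10, 12}
((Q ∩ (S ∪ P)) ∩ S) ∪ R = {1, 2, 3, 5, 6, 8, 9, 10, 11, 12, 13}
|((Q ∩ (S ∪ P)) ∩ S) ∪ R| = 11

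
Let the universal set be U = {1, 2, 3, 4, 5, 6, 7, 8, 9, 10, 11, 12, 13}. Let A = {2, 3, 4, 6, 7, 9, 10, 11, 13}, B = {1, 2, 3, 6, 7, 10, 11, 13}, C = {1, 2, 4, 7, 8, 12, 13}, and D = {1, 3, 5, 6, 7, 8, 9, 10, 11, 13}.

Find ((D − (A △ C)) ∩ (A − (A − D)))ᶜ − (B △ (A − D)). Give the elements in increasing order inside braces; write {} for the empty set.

A △ C = {1, 3, 6, 8, 9, 10, 11, 12}
D − (A △ C) = {5, 7, 13}
A − D = {2, 4}
A − (A − D) = {3, 6, 7, 9, 10, 11, 13}
(D − (A △ C)) ∩ (A − (A − D)) = {7, 13}
((D − (A △ C)) ∩ (A − (A − D)))ᶜ = {1, 2, 3, 4, 5, 6, 8, 9, 10, 11, 12}
B △ (A − D) = {1, 3, 4, 6, 7, 10, 11, 13}
((D − (A △ C)) ∩ (A − (A − D)))ᶜ − (B △ (A − D)) = {2, 5, 8, 9, 12}

{2, 5, 8, 9, 12}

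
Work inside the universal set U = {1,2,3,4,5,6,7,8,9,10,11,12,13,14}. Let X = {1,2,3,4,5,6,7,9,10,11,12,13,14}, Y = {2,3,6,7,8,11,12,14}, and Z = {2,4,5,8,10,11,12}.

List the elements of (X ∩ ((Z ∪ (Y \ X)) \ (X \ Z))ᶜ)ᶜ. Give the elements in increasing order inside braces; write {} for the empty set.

{2,4,5,8,10,11,12}

Y \ X = {8}
Z ∪ (Y \ X) = {2,4,5,8,10,11,12}
X \ Z = {1,3,6,7,9,13,14}
(Z ∪ (Y \ X)) \ (X \ Z) = {2,4,5,8,10,11,12}
((Z ∪ (Y \ X)) \ (X \ Z))ᶜ = {1,3,6,7,9,13,14}
X ∩ ((Z ∪ (Y \ X)) \ (X \ Z))ᶜ = {1,3,6,7,9,13,14}
(X ∩ ((Z ∪ (Y \ X)) \ (X \ Z))ᶜ)ᶜ = {2,4,5,8,10,11,12}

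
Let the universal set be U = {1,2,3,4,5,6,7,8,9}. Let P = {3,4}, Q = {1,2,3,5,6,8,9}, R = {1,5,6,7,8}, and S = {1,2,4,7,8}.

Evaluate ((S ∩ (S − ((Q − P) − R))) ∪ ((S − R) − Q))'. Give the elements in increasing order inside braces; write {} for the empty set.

{2,3,5,6,9}

Q − P = {1,2,5,6,8,9}
(Q − P) − R = {2,9}
S − ((Q − P) − R) = {1,4,7,8}
S ∩ (S − ((Q − P) − R)) = {1,4,7,8}
S − R = {2,4}
(S − R) − Q = {4}
(S ∩ (S − ((Q − P) − R))) ∪ ((S − R) − Q) = {1,4,7,8}
((S ∩ (S − ((Q − P) − R))) ∪ ((S − R) − Q))' = {2,3,5,6,9}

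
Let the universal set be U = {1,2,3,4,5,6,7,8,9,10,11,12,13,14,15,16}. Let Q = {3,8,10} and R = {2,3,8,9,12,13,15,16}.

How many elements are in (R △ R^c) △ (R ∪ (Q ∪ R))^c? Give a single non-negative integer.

R^c = {1,4,5,6,7,10,11,14}
R △ R^c = {1,2,3,4,5,6,7,8,9,10,11,12,13,14,15,16}
Q ∪ R = {2,3,8,9,10,12,13,15,16}
R ∪ (Q ∪ R) = {2,3,8,9,10,12,13,15,16}
(R ∪ (Q ∪ R))^c = {1,4,5,6,7,11,14}
(R △ R^c) △ (R ∪ (Q ∪ R))^c = {2,3,8,9,10,12,13,15,16}
|(R △ R^c) △ (R ∪ (Q ∪ R))^c| = 9

9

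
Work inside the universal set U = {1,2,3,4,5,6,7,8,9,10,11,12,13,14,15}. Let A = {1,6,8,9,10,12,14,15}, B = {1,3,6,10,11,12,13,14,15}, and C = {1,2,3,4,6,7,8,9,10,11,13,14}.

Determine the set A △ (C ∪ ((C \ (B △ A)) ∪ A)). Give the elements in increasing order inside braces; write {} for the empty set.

B △ A = {3,8,9,11,13}
C \ (B △ A) = {1,2,4,6,7,10,14}
(C \ (B △ A)) ∪ A = {1,2,4,6,7,8,9,10,12,14,15}
C ∪ ((C \ (B △ A)) ∪ A) = {1,2,3,4,6,7,8,9,10,11,12,13,14,15}
A △ (C ∪ ((C \ (B △ A)) ∪ A)) = {2,3,4,7,11,13}

{2,3,4,7,11,13}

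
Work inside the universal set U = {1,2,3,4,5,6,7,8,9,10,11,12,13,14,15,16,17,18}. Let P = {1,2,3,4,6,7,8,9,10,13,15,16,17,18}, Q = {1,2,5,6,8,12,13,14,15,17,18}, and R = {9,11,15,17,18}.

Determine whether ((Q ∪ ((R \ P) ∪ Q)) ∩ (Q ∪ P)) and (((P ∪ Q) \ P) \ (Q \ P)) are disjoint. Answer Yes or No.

Yes

R \ P = {11}
(R \ P) ∪ Q = {1,2,5,6,8,11,12,13,14,15,17,18}
Q ∪ ((R \ P) ∪ Q) = {1,2,5,6,8,11,12,13,14,15,17,18}
Q ∪ P = {1,2,3,4,5,6,7,8,9,10,12,13,14,15,16,17,18}
(Q ∪ ((R \ P) ∪ Q)) ∩ (Q ∪ P) = {1,2,5,6,8,12,13,14,15,17,18}
P ∪ Q = {1,2,3,4,5,6,7,8,9,10,12,13,14,15,16,17,18}
(P ∪ Q) \ P = {5,12,14}
Q \ P = {5,12,14}
((P ∪ Q) \ P) \ (Q \ P) = {}
{1,2,5,6,8,12,13,14,15,17,18} and {} share no elements.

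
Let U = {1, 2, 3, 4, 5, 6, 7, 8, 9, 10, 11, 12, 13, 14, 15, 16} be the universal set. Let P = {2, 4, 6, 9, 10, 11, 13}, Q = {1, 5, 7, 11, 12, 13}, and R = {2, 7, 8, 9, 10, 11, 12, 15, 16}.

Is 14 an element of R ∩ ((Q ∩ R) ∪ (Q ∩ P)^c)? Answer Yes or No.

14 ∉ Q and 14 ∉ R, so 14 ∉ Q ∩ R
14 ∉ Q and 14 ∉ P, so 14 ∉ Q ∩ P
14 ∈ (Q ∩ P)^c since 14 ∉ (Q ∩ P)
14 ∉ (Q ∩ R) and 14 ∈ (Q ∩ P)^c, so 14 ∈ (Q ∩ R) ∪ (Q ∩ P)^c
14 ∉ R and 14 ∈ ((Q ∩ R) ∪ (Q ∩ P)^c), so 14 ∉ R ∩ ((Q ∩ R) ∪ (Q ∩ P)^c)

No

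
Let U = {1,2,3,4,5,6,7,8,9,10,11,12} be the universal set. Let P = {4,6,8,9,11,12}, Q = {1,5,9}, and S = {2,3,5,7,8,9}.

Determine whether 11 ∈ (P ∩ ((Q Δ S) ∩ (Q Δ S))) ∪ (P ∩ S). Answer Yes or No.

No

11 ∉ Q and 11 ∉ S, so 11 ∉ Q Δ S
11 ∉ Q and 11 ∉ S, so 11 ∉ Q Δ S
11 ∉ (Q Δ S) and 11 ∉ (Q Δ S), so 11 ∉ (Q Δ S) ∩ (Q Δ S)
11 ∈ P and 11 ∉ ((Q Δ S) ∩ (Q Δ S)), so 11 ∉ P ∩ ((Q Δ S) ∩ (Q Δ S))
11 ∈ P and 11 ∉ S, so 11 ∉ P ∩ S
11 ∉ (P ∩ ((Q Δ S) ∩ (Q Δ S))) and 11 ∉ (P ∩ S), so 11 ∉ (P ∩ ((Q Δ S) ∩ (Q Δ S))) ∪ (P ∩ S)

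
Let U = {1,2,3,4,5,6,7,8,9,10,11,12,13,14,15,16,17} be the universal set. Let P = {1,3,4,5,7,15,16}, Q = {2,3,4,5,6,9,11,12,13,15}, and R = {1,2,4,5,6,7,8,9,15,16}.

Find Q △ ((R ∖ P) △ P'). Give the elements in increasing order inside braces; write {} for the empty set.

R ∖ P = {2,6,8,9}
P' = {2,6,8,9,10,11,12,13,14,17}
(R ∖ P) △ P' = {10,11,12,13,14,17}
Q △ ((R ∖ P) △ P') = {2,3,4,5,6,9,10,14,15,17}

{2,3,4,5,6,9,10,14,15,17}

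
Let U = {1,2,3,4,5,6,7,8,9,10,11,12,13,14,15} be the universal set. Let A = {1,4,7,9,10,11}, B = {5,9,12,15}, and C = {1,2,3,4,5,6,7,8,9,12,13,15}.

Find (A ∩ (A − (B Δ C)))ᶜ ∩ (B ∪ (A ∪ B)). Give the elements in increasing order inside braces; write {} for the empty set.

{1,4,5,7,12,15}

B Δ C = {1,2,3,4,6,7,8,13}
A − (B Δ C) = {9,10,11}
A ∩ (A − (B Δ C)) = {9,10,11}
(A ∩ (A − (B Δ C)))ᶜ = {1,2,3,4,5,6,7,8,12,13,14,15}
A ∪ B = {1,4,5,7,9,10,11,12,15}
B ∪ (A ∪ B) = {1,4,5,7,9,10,11,12,15}
(A ∩ (A − (B Δ C)))ᶜ ∩ (B ∪ (A ∪ B)) = {1,4,5,7,12,15}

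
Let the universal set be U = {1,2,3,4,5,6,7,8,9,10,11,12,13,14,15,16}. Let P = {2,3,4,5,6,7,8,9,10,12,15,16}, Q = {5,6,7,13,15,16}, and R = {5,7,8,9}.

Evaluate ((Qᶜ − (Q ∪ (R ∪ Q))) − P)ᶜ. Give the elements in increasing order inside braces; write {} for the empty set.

{2,3,4,5,6,7,8,9,10,12,13,15,16}

Qᶜ = {1,2,3,4,8,9,10,11,12,14}
R ∪ Q = {5,6,7,8,9,13,15,16}
Q ∪ (R ∪ Q) = {5,6,7,8,9,13,15,16}
Qᶜ − (Q ∪ (R ∪ Q)) = {1,2,3,4,10,11,12,14}
(Qᶜ − (Q ∪ (R ∪ Q))) − P = {1,11,14}
((Qᶜ − (Q ∪ (R ∪ Q))) − P)ᶜ = {2,3,4,5,6,7,8,9,10,12,13,15,16}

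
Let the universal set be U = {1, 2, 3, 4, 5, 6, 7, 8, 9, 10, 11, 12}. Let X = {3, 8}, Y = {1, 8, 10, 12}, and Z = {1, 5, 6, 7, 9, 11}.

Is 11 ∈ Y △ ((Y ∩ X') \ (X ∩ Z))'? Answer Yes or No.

11 ∉ X, so 11 ∈ X'
11 ∉ Y and 11 ∈ X', so 11 ∉ Y ∩ X'
11 ∉ X and 11 ∈ Z, so 11 ∉ X ∩ Z
11 ∉ (Y ∩ X') and 11 ∉ (X ∩ Z), so 11 ∉ (Y ∩ X') \ (X ∩ Z)
11 ∈ ((Y ∩ X') \ (X ∩ Z))' since 11 ∉ ((Y ∩ X') \ (X ∩ Z))
11 ∉ Y and 11 ∈ ((Y ∩ X') \ (X ∩ Z))', so 11 ∈ Y △ ((Y ∩ X') \ (X ∩ Z))'

Yes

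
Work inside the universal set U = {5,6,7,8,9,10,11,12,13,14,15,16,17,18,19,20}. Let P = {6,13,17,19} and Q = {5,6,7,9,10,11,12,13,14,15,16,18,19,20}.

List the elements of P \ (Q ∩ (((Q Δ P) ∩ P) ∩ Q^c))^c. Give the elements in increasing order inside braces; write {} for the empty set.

Q Δ P = {5,7,9,10,11,12,14,15,16,17,18,20}
(Q Δ P) ∩ P = {17}
Q^c = {8,17}
((Q Δ P) ∩ P) ∩ Q^c = {17}
Q ∩ (((Q Δ P) ∩ P) ∩ Q^c) = {}
(Q ∩ (((Q Δ P) ∩ P) ∩ Q^c))^c = {5,6,7,8,9,10,11,12,13,14,15,16,17,18,19,20}
P \ (Q ∩ (((Q Δ P) ∩ P) ∩ Q^c))^c = {}

{}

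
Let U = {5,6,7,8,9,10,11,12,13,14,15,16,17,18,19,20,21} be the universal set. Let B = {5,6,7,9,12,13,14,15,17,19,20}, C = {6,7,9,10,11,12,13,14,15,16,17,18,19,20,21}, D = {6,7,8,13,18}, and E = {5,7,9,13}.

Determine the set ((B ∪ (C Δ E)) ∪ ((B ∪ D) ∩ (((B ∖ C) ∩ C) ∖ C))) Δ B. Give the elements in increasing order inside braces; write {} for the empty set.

C Δ E = {5,6,10,11,12,14,15,16,17,18,19,20,21}
B ∪ (C Δ E) = {5,6,7,9,10,11,12,13,14,15,16,17,18,19,20,21}
B ∪ D = {5,6,7,8,9,12,13,14,15,17,18,19,20}
B ∖ C = {5}
(B ∖ C) ∩ C = {}
((B ∖ C) ∩ C) ∖ C = {}
(B ∪ D) ∩ (((B ∖ C) ∩ C) ∖ C) = {}
(B ∪ (C Δ E)) ∪ ((B ∪ D) ∩ (((B ∖ C) ∩ C) ∖ C)) = {5,6,7,9,10,11,12,13,14,15,16,17,18,19,20,21}
((B ∪ (C Δ E)) ∪ ((B ∪ D) ∩ (((B ∖ C) ∩ C) ∖ C))) Δ B = {10,11,16,18,21}

{10,11,16,18,21}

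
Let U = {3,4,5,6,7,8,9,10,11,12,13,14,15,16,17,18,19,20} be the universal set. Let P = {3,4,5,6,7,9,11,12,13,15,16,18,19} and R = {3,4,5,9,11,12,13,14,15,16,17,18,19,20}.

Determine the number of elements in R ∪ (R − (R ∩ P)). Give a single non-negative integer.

14

R ∩ P = {3,4,5,9,11,12,13,15,16,18,19}
R − (R ∩ P) = {14,17,20}
R ∪ (R − (R ∩ P)) = {3,4,5,9,11,12,13,14,15,16,17,18,19,20}
|R ∪ (R − (R ∩ P))| = 14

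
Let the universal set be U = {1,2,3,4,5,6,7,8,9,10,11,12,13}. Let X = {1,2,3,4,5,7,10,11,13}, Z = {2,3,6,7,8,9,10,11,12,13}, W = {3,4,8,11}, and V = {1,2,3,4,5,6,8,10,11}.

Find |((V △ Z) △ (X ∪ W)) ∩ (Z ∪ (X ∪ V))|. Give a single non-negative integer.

7

V △ Z = {1,4,5,7,9,12,13}
X ∪ W = {1,2,3,4,5,7,8,10,11,13}
(V △ Z) △ (X ∪ W) = {2,3,8,9,10,11,12}
X ∪ V = {1,2,3,4,5,6,7,8,10,11,13}
Z ∪ (X ∪ V) = {1,2,3,4,5,6,7,8,9,10,11,12,13}
((V △ Z) △ (X ∪ W)) ∩ (Z ∪ (X ∪ V)) = {2,3,8,9,10,11,12}
|((V △ Z) △ (X ∪ W)) ∩ (Z ∪ (X ∪ V))| = 7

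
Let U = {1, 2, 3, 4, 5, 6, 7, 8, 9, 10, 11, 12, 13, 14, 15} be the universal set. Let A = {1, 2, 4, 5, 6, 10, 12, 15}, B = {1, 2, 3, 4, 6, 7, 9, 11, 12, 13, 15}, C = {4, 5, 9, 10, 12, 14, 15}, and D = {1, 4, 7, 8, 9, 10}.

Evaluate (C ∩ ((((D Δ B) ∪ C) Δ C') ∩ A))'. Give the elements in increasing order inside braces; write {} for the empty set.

D Δ B = {2, 3, 6, 8, 10, 11, 12, 13, 15}
(D Δ B) ∪ C = {2, 3, 4, 5, 6, 8, 9, 10, 11, 12, 13, 14, 15}
C' = {1, 2, 3, 6, 7, 8, 11, 13}
((D Δ B) ∪ C) Δ C' = {1, 4, 5, 7, 9, 10, 12, 14, 15}
(((D Δ B) ∪ C) Δ C') ∩ A = {1, 4, 5, 10, 12, 15}
C ∩ ((((D Δ B) ∪ C) Δ C') ∩ A) = {4, 5, 10, 12, 15}
(C ∩ ((((D Δ B) ∪ C) Δ C') ∩ A))' = {1, 2, 3, 6, 7, 8, 9, 11, 13, 14}

{1, 2, 3, 6, 7, 8, 9, 11, 13, 14}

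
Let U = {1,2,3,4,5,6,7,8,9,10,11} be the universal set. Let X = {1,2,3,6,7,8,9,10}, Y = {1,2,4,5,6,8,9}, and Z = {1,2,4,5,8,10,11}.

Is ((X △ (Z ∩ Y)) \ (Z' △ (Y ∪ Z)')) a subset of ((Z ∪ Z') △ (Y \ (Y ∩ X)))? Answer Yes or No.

No

Z ∩ Y = {1,2,4,5,8}
X △ (Z ∩ Y) = {3,4,5,6,7,9,10}
Z' = {3,6,7,9}
Y ∪ Z = {1,2,4,5,6,8,9,10,11}
(Y ∪ Z)' = {3,7}
Z' △ (Y ∪ Z)' = {6,9}
(X △ (Z ∩ Y)) \ (Z' △ (Y ∪ Z)') = {3,4,5,7,10}
Z ∪ Z' = {1,2,3,4,5,6,7,8,9,10,11}
Y ∩ X = {1,2,6,8,9}
Y \ (Y ∩ X) = {4,5}
(Z ∪ Z') △ (Y \ (Y ∩ X)) = {1,2,3,6,7,8,9,10,11}
4 ∈ (X △ (Z ∩ Y)) \ (Z' △ (Y ∪ Z)') but 4 ∉ (Z ∪ Z') △ (Y \ (Y ∩ X)), so the inclusion fails.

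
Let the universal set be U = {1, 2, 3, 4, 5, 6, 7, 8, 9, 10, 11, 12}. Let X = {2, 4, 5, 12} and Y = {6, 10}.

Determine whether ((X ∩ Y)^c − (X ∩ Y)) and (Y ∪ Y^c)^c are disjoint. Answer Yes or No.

X ∩ Y = {}
(X ∩ Y)^c = {1, 2, 3, 4, 5, 6, 7, 8, 9, 10, 11, 12}
(X ∩ Y)^c − (X ∩ Y) = {1, 2, 3, 4, 5, 6, 7, 8, 9, 10, 11, 12}
Y^c = {1, 2, 3, 4, 5, 7, 8, 9, 11, 12}
Y ∪ Y^c = {1, 2, 3, 4, 5, 6, 7, 8, 9, 10, 11, 12}
(Y ∪ Y^c)^c = {}
{1, 2, 3, 4, 5, 6, 7, 8, 9, 10, 11, 12} and {} share no elements.

Yes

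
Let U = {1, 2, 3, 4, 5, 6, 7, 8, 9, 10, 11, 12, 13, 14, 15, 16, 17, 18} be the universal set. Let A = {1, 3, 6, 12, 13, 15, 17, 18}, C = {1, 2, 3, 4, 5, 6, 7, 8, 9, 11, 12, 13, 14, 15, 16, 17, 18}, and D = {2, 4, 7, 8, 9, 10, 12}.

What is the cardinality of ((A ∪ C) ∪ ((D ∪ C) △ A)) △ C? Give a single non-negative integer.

A ∪ C = {1, 2, 3, 4, 5, 6, 7, 8, 9, 11, 12, 13, 14, 15, 16, 17, 18}
D ∪ C = {1, 2, 3, 4, 5, 6, 7, 8, 9, 10, 11, 12, 13, 14, 15, 16, 17, 18}
(D ∪ C) △ A = {2, 4, 5, 7, 8, 9, 10, 11, 14, 16}
(A ∪ C) ∪ ((D ∪ C) △ A) = {1, 2, 3, 4, 5, 6, 7, 8, 9, 10, 11, 12, 13, 14, 15, 16, 17, 18}
((A ∪ C) ∪ ((D ∪ C) △ A)) △ C = {10}
|((A ∪ C) ∪ ((D ∪ C) △ A)) △ C| = 1

1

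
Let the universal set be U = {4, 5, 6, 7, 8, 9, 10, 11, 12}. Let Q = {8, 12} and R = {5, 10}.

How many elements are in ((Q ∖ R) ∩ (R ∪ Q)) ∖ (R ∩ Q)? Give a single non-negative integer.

Q ∖ R = {8, 12}
R ∪ Q = {5, 8, 10, 12}
(Q ∖ R) ∩ (R ∪ Q) = {8, 12}
R ∩ Q = {}
((Q ∖ R) ∩ (R ∪ Q)) ∖ (R ∩ Q) = {8, 12}
|((Q ∖ R) ∩ (R ∪ Q)) ∖ (R ∩ Q)| = 2

2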